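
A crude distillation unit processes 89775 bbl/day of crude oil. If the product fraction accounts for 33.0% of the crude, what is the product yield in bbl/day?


Crude throughput = 89775 bbl/day
Fraction yield = 33.0%
yield = throughput * fraction / 100
yield = 89775 * 33.0 / 100 = 29625.75

29625.75 bbl/day


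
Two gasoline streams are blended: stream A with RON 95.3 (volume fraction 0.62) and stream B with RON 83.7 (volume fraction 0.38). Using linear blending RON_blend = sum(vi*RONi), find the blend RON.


Linear blending: RON_blend = sum(vi * RONi)
Contribution 1: 0.62 * 95.3 = 59.086
Contribution 2: 0.38 * 83.7 = 31.806
RON_blend = 59.086 + 31.806 = 90.892

90.892


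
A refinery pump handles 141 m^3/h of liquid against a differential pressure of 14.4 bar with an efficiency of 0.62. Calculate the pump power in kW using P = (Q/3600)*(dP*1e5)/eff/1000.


Q = 141 / 3600 = 0.0391667 m^3/s
P = 0.0391667 * (14.4 * 1e5) / 0.62 / 1000 = 90.97

90.97 kW


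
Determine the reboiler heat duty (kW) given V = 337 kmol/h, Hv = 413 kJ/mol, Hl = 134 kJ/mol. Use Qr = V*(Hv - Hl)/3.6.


Qr = 337 * (413 - 134) / 3.6 = 337 * 279 / 3.6 = 26120

26120 kW


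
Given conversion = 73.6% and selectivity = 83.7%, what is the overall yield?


Overall yield = conversion (%) * selectivity (%) / 100
Conversion = 73.6%, Selectivity = 83.7%
Y = 73.6 * 83.7 / 100
= 61.6032 %

61.6032 %


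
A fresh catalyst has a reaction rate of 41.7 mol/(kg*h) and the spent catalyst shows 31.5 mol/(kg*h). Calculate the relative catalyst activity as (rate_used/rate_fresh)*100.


Activity (%) = (rate_used / rate_fresh) * 100
rate_used = 31.5, rate_fresh = 41.7
= (31.5 / 41.7) * 100
= 0.7554 * 100 = 75.54

75.54 %


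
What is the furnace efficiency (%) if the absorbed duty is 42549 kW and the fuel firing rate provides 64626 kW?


Furnace efficiency = Q_absorbed / Q_fuel * 100
= 42549 / 64626 * 100 = 65.84

65.84 %


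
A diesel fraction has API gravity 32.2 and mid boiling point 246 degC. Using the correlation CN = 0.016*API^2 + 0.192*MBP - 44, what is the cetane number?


CN = 0.016 * 32.2^2 + 0.192 * 246 - 44
CN = 16.58944 + 47.232 - 44 = 19.82144

19.82144


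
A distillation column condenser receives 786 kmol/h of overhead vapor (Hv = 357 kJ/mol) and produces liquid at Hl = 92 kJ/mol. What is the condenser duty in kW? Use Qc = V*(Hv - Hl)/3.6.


Qc = 786 * (357 - 92) / 3.6 = 786 * 265 / 3.6 = 57860

57860 kW


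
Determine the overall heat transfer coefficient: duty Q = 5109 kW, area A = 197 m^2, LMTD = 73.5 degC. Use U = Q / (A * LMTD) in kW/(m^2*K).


From Q = U*A*LMTD, U = Q / (A * LMTD)
U = 5109 / (197 * 73.5) = 5109 / 14479.5 = 0.3528

0.3528 kW/(m^2*K)


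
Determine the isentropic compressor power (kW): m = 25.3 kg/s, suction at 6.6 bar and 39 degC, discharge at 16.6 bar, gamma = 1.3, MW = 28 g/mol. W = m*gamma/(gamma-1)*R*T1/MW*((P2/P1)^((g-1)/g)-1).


Isentropic work: W = m*(gamma/(gamma-1))*(R*T1/MW)*((P2/P1)^((gamma-1)/gamma) - 1)
T1 = 39 + 273.15 = 312.15 K
Pressure ratio = 16.6 / 6.6 = 2.51515
Exponent = (1.3 - 1)/1.3 = 0.230769
(P2/P1)^exp - 1 = 2.51515^0.230769 - 1 = 0.237194
W = 25.3 * 1.3 / 0.3 * 8.314 * 312.15 / 28 * 0.237194 = 2410

2410 kW


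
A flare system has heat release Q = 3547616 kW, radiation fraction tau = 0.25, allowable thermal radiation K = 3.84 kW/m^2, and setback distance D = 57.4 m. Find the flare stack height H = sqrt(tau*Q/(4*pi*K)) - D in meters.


tau*Q/(4*pi*K) = 0.25 * 3547616 / (4 * pi * 3.84) = 18379.6
sqrt(18379.6) = 135.571
H = 135.571 - 57.4 = 78.17

78.17 m


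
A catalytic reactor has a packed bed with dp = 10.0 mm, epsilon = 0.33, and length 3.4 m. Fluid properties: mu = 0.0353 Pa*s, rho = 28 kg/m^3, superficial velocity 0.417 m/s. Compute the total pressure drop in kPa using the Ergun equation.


dp = 10.0 mm = 0.01 m
Viscous term = 150*0.0353*0.417*(1-0.33)^2 / (0.01^2*0.33^3) = 275810
Inertial term = 1.75*28*0.417^2*(1-0.33) / (0.01*0.33^3) = 15885.5
dP/L = 275810 + 15885.5 = 291696 Pa/m
dP = 291696 * 3.4 / 1000 = 991.8 kPa

991.8 kPa


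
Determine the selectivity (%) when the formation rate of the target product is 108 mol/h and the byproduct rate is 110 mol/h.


Selectivity = desired / (desired + undesired) * 100
Total products = 108 + 110 = 218 mol/h
S = 108 / 218 * 100
= 0.4954 * 100
= 49.54 %

49.54 %


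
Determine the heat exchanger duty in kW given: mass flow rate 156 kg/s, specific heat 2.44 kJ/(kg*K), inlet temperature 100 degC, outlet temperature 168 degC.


Q = m_dot * cp * delta_T
delta_T = 168 - 100 = 68 K
Q = 156 * 2.44 * 68
= 380.64 * 68
= 25883.52 kW

25883.52 kW


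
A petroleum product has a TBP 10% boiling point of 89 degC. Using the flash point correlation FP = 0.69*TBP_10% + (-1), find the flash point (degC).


FP = 0.69 * 89 + (-1) = 60.41

60.41 degC


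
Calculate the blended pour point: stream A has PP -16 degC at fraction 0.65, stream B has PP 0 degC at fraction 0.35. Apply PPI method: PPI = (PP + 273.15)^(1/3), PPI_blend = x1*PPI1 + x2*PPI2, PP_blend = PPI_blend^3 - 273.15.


PPI_1 = (-16 + 273.15)^(1/3) = 6.359098
PPI_2 = (0 + 273.15)^(1/3) = 6.488342
PPI_blend = 0.65 * 6.359098 + 0.35 * 6.488342 = 6.404333
PP_blend = 6.404333^3 - 273.15 = 262.6768 - 273.15 = -10.47

-10.47 degC


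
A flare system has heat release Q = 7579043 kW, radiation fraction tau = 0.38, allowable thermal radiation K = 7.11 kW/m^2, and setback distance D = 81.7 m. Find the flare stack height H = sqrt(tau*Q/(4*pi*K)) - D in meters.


tau*Q/(4*pi*K) = 0.38 * 7579043 / (4 * pi * 7.11) = 32234.3
sqrt(32234.3) = 179.539
H = 179.539 - 81.7 = 97.84

97.84 m


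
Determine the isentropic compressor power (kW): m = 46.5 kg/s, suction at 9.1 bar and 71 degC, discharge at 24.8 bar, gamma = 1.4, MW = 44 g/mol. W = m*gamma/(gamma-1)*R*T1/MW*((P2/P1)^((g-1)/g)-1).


Isentropic work: W = m*(gamma/(gamma-1))*(R*T1/MW)*((P2/P1)^((gamma-1)/gamma) - 1)
T1 = 71 + 273.15 = 344.15 K
Pressure ratio = 24.8 / 9.1 = 2.72527
Exponent = (1.4 - 1)/1.4 = 0.285714
(P2/P1)^exp - 1 = 2.72527^0.285714 - 1 = 0.331688
W = 46.5 * 1.4 / 0.4 * 8.314 * 344.15 / 44 * 0.331688 = 3510

3510 kW


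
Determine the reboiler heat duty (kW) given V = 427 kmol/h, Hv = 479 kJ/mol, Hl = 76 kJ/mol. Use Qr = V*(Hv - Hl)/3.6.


Qr = 427 * (479 - 76) / 3.6 = 427 * 403 / 3.6 = 47800

47800 kW


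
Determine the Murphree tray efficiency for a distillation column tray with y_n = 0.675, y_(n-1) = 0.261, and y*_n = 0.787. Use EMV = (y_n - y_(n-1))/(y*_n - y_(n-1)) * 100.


Murphree vapor efficiency: EMV = (y_n - y_(n-1)) / (y*_n - y_(n-1)) * 100
EMV = (0.675 - 0.261) / (0.787 - 0.261) * 100 = 0.414 / 0.526 * 100 = 78.71

78.71 %


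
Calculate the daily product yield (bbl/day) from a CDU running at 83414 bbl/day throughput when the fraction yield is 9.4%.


Crude throughput = 83414 bbl/day
Fraction yield = 9.4%
yield = throughput * fraction / 100
yield = 83414 * 9.4 / 100 = 7840.916

7840.916 bbl/day


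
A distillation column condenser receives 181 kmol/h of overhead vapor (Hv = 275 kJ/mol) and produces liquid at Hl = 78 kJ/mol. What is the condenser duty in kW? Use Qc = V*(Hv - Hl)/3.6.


Qc = 181 * (275 - 78) / 3.6 = 181 * 197 / 3.6 = 9905

9905 kW


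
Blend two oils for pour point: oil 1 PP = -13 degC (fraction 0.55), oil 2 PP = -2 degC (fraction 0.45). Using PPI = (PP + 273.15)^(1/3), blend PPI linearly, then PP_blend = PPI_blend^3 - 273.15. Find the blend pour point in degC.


PPI_1 = (-13 + 273.15)^(1/3) = 6.383731
PPI_2 = (-2 + 273.15)^(1/3) = 6.472467
PPI_blend = 0.55 * 6.383731 + 0.45 * 6.472467 = 6.423662
PP_blend = 6.423662^3 - 273.15 = 265.0623 - 273.15 = -8.09

-8.09 degC


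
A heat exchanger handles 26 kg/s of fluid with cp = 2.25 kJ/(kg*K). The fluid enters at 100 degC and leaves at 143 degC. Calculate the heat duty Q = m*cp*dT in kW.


Q = m_dot * cp * delta_T
delta_T = 143 - 100 = 43 K
Q = 26 * 2.25 * 43
= 58.5 * 43
= 2515.5 kW

2515.5 kW


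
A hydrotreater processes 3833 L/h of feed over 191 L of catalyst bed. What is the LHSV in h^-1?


LHSV = volumetric feed rate / catalyst volume
= 3833 L/h / 191 L
= 20.07 h^-1

20.07 h^-1


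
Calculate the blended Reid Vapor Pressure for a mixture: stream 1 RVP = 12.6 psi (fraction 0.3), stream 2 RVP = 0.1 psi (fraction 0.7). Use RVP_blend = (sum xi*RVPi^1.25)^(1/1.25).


Chevron index: RVP_blend = (sum xi*RVPi^1.25)^(1/1.25)
RVP^1.25 terms: 0.3 * 12.6^1.25 + 0.7 * 0.1^1.25 = 7.16108
RVP_blend = 7.16108^(1/1.25) = 4.830

4.830 psi


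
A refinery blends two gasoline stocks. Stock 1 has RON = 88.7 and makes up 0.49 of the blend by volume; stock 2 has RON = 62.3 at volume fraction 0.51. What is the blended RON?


Linear blending: RON_blend = sum(vi * RONi)
Contribution 1: 0.49 * 88.7 = 43.463
Contribution 2: 0.51 * 62.3 = 31.773
RON_blend = 43.463 + 31.773 = 75.236

75.236


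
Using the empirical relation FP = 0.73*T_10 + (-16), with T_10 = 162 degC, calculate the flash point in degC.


FP = 0.73 * 162 + (-16) = 102.26

102.26 degC


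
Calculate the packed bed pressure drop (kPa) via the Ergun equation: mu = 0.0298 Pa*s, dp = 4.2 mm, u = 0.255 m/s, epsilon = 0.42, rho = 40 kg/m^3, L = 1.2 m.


dp = 4.2 mm = 0.0042 m
Viscous term = 150*0.0298*0.255*(1-0.42)^2 / (0.0042^2*0.42^3) = 293398
Inertial term = 1.75*40*0.255^2*(1-0.42) / (0.0042*0.42^3) = 8484.17
dP/L = 293398 + 8484.17 = 301882 Pa/m
dP = 301882 * 1.2 / 1000 = 362.3 kPa

362.3 kPa


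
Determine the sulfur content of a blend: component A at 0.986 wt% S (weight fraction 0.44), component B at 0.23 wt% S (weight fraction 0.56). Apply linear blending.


Linear sulfur blending: S_blend = x1*S1 + x2*S2
Contribution 1: 0.44 * 0.986 = 0.43384 wt%
Contribution 2: 0.56 * 0.23 = 0.1288 wt%
S_blend = 0.43384 + 0.1288 = 0.56264

0.56264 wt%


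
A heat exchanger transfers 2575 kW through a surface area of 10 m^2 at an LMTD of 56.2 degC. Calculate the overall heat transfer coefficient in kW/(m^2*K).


From Q = U*A*LMTD, U = Q / (A * LMTD)
U = 2575 / (10 * 56.2) = 2575 / 562 = 4.582

4.582 kW/(m^2*K)


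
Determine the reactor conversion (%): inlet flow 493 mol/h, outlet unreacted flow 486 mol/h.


X = (F_in - F_out) / F_in * 100
Moles reacted = 493 - 486 = 7
X = 7 / 493 * 100
= 0.01420 * 100
= 1.420 %

1.420 %


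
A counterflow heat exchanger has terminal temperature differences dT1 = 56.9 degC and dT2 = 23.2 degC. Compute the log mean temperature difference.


LMTD = (dT1 - dT2) / ln(dT1/dT2)
= (56.9 - 23.2) / ln(56.9 / 23.2) = 33.7 / 0.897143 = 37.56

37.56 degC


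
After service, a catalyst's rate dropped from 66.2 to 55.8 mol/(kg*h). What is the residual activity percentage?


Activity (%) = (rate_used / rate_fresh) * 100
rate_used = 55.8, rate_fresh = 66.2
= (55.8 / 66.2) * 100
= 0.8429 * 100 = 84.29

84.29 %


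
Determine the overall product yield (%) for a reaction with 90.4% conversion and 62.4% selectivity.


Overall yield = conversion (%) * selectivity (%) / 100
Conversion = 90.4%, Selectivity = 62.4%
Y = 90.4 * 62.4 / 100
= 56.4096 %

56.4096 %


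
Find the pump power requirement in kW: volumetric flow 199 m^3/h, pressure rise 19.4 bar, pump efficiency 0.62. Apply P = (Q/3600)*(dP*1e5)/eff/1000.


Q = 199 / 3600 = 0.0552778 m^3/s
P = 0.0552778 * (19.4 * 1e5) / 0.62 / 1000 = 173.0

173.0 kW


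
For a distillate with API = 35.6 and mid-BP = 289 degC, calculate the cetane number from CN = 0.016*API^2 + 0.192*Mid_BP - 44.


CN = 0.016 * 35.6^2 + 0.192 * 289 - 44
CN = 20.27776 + 55.488 - 44 = 31.76576

31.76576


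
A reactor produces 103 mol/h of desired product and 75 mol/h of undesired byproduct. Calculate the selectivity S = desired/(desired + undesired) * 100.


Selectivity = desired / (desired + undesired) * 100
Total products = 103 + 75 = 178 mol/h
S = 103 / 178 * 100
= 0.5787 * 100
= 57.87 %

57.87 %


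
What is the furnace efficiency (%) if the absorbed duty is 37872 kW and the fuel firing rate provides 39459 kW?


Furnace efficiency = Q_absorbed / Q_fuel * 100
= 37872 / 39459 * 100 = 95.98

95.98 %


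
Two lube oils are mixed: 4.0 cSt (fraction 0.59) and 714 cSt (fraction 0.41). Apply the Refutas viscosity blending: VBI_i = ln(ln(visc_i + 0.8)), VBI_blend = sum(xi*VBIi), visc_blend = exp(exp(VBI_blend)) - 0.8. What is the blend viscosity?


Refutas method: VBN_i = 14.534*ln(ln(visc_i + 0.8)) + 10.975, blended linearly by mass fraction; since VBN is linear in VBI_i = ln(ln(visc_i + 0.8)) and the fractions sum to 1, blend VBI directly: visc = exp(exp(VBI_blend)) - 0.8
VBI_1 = ln(ln(4.0 + 0.8)) = 0.450194
VBI_2 = ln(ln(714 + 0.8)) = 1.88282
VBI_blend = 0.59 * 0.450194 + 0.41 * 1.88282 = 1.03757
visc_blend = exp(exp(1.03757)) - 0.8 = 16.02

16.02 cSt


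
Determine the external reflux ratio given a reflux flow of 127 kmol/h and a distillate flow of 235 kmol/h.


Reflux ratio definition: R = L / D (liquid returned / distillate withdrawn)
L = 127 kmol/h, D = 235 kmol/h
R = 127 / 235 = 0.5404

0.5404


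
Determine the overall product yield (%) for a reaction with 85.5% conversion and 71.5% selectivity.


Overall yield = conversion (%) * selectivity (%) / 100
Conversion = 85.5%, Selectivity = 71.5%
Y = 85.5 * 71.5 / 100
= 61.1325 %

61.1325 %


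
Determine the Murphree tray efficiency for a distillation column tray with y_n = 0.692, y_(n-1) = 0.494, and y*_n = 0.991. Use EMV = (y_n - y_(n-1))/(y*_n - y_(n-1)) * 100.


Murphree vapor efficiency: EMV = (y_n - y_(n-1)) / (y*_n - y_(n-1)) * 100
EMV = (0.692 - 0.494) / (0.991 - 0.494) * 100 = 0.198 / 0.497 * 100 = 39.84

39.84 %


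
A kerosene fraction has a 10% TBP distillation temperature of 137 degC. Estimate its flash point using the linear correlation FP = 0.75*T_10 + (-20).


FP = 0.75 * 137 + (-20) = 82.75

82.75 degC


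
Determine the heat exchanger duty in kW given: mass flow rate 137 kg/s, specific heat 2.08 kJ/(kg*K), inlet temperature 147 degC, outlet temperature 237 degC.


Q = m_dot * cp * delta_T
delta_T = 237 - 147 = 90 K
Q = 137 * 2.08 * 90
= 284.96 * 90
= 25646.4 kW

25646.4 kW


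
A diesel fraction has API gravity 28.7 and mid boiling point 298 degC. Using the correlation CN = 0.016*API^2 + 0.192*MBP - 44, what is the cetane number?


CN = 0.016 * 28.7^2 + 0.192 * 298 - 44
CN = 13.17904 + 57.216 - 44 = 26.39504

26.39504


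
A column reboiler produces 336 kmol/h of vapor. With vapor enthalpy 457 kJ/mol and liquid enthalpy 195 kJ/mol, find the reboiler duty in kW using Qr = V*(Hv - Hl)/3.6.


Qr = 336 * (457 - 195) / 3.6 = 336 * 262 / 3.6 = 24450

24450 kW


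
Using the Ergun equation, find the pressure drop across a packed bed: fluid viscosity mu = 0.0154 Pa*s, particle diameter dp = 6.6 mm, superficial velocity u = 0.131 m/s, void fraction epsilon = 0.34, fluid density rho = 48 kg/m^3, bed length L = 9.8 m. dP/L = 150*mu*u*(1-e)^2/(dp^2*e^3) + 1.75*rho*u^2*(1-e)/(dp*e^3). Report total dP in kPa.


dp = 6.6 mm = 0.0066 m
Viscous term = 150*0.0154*0.131*(1-0.34)^2 / (0.0066^2*0.34^3) = 76992.2
Inertial term = 1.75*48*0.131^2*(1-0.34) / (0.0066*0.34^3) = 3667.63
dP/L = 76992.2 + 3667.63 = 80659.8 Pa/m
dP = 80659.8 * 9.8 / 1000 = 790.5 kPa

790.5 kPa


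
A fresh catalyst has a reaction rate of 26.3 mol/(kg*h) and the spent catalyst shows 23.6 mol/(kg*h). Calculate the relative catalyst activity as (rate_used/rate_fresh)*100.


Activity (%) = (rate_used / rate_fresh) * 100
rate_used = 23.6, rate_fresh = 26.3
= (23.6 / 26.3) * 100
= 0.8973 * 100 = 89.73

89.73 %


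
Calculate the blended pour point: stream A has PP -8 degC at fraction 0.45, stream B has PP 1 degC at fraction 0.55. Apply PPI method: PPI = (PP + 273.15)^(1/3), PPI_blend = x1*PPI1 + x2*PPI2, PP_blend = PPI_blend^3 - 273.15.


PPI_1 = (-8 + 273.15)^(1/3) = 6.42437
PPI_2 = (1 + 273.15)^(1/3) = 6.49625
PPI_blend = 0.45 * 6.42437 + 0.55 * 6.49625 = 6.463904
PP_blend = 6.463904^3 - 273.15 = 270.0752 - 273.15 = -3.07

-3.07 degC


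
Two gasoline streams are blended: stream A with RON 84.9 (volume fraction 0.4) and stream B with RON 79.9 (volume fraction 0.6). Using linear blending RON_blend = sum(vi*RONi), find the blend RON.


Linear blending: RON_blend = sum(vi * RONi)
Contribution 1: 0.4 * 84.9 = 33.96
Contribution 2: 0.6 * 79.9 = 47.94
RON_blend = 33.96 + 47.94 = 81.9

81.9


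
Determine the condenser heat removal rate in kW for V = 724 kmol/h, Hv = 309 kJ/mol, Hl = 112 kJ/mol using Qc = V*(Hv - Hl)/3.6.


Qc = 724 * (309 - 112) / 3.6 = 724 * 197 / 3.6 = 39620

39620 kW


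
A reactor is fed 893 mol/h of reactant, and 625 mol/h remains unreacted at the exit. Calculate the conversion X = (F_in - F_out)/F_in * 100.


X = (F_in - F_out) / F_in * 100
Moles reacted = 893 - 625 = 268
X = 268 / 893 * 100
= 0.3001 * 100
= 30.01 %

30.01 %


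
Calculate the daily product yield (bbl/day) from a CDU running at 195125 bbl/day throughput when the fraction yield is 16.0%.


Crude throughput = 195125 bbl/day
Fraction yield = 16.0%
yield = throughput * fraction / 100
yield = 195125 * 16.0 / 100 = 31220

31220 bbl/day


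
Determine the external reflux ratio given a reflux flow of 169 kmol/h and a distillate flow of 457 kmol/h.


Reflux ratio definition: R = L / D (liquid returned / distillate withdrawn)
L = 169 kmol/h, D = 457 kmol/h
R = 169 / 457 = 0.3698

0.3698


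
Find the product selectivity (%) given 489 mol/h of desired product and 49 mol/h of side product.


Selectivity = desired / (desired + undesired) * 100
Total products = 489 + 49 = 538 mol/h
S = 489 / 538 * 100
= 0.9089 * 100
= 90.89 %

90.89 %


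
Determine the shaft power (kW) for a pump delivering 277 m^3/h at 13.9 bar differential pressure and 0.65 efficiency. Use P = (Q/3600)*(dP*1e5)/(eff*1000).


Q = 277 / 3600 = 0.0769444 m^3/s
P = 0.0769444 * (13.9 * 1e5) / 0.65 / 1000 = 164.5

164.5 kW


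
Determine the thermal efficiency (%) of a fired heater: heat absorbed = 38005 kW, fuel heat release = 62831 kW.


Furnace efficiency = Q_absorbed / Q_fuel * 100
= 38005 / 62831 * 100 = 60.49

60.49 %


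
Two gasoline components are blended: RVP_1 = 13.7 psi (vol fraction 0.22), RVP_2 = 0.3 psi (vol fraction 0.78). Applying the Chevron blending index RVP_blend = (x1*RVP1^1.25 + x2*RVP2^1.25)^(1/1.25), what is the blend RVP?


Chevron index: RVP_blend = (sum xi*RVPi^1.25)^(1/1.25)
RVP^1.25 terms: 0.22 * 13.7^1.25 + 0.78 * 0.3^1.25 = 5.97178
RVP_blend = 5.97178^(1/1.25) = 4.177

4.177 psi


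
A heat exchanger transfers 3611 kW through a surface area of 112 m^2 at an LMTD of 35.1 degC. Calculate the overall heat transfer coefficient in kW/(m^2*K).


From Q = U*A*LMTD, U = Q / (A * LMTD)
U = 3611 / (112 * 35.1) = 3611 / 3931.2 = 0.9185

0.9185 kW/(m^2*K)


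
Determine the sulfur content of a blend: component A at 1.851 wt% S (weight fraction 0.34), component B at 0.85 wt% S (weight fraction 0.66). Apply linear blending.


Linear sulfur blending: S_blend = x1*S1 + x2*S2
Contribution 1: 0.34 * 1.851 = 0.62934 wt%
Contribution 2: 0.66 * 0.85 = 0.561 wt%
S_blend = 0.62934 + 0.561 = 1.19034

1.19034 wt%


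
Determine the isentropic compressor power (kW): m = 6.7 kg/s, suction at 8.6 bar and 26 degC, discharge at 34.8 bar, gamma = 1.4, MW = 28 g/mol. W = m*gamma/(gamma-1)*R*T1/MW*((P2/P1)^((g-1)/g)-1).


Isentropic work: W = m*(gamma/(gamma-1))*(R*T1/MW)*((P2/P1)^((gamma-1)/gamma) - 1)
T1 = 26 + 273.15 = 299.15 K
Pressure ratio = 34.8 / 8.6 = 4.04651
Exponent = (1.4 - 1)/1.4 = 0.285714
(P2/P1)^exp - 1 = 4.04651^0.285714 - 1 = 0.49091
W = 6.7 * 1.4 / 0.4 * 8.314 * 299.15 / 28 * 0.49091 = 1023

1023 kW


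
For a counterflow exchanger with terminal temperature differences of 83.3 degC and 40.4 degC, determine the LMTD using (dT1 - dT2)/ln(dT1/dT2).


LMTD = (dT1 - dT2) / ln(dT1/dT2)
= (83.3 - 40.4) / ln(83.3 / 40.4) = 42.9 / 0.723619 = 59.29

59.29 degC


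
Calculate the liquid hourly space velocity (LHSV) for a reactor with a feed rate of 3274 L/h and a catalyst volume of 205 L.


LHSV = volumetric feed rate / catalyst volume
= 3274 L/h / 205 L
= 15.97 h^-1

15.97 h^-1


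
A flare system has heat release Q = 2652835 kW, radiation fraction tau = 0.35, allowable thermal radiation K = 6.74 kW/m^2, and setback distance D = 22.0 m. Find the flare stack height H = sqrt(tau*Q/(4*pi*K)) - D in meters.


tau*Q/(4*pi*K) = 0.35 * 2652835 / (4 * pi * 6.74) = 10962.5
sqrt(10962.5) = 104.702
H = 104.702 - 22.0 = 82.70

82.70 m


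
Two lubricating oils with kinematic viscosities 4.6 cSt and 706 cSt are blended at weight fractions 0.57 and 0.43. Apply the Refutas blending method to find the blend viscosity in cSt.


Refutas method: VBN_i = 14.534*ln(ln(visc_i + 0.8)) + 10.975, blended linearly by mass fraction; since VBN is linear in VBI_i = ln(ln(visc_i + 0.8)) and the fractions sum to 1, blend VBI directly: visc = exp(exp(VBI_blend)) - 0.8
VBI_1 = ln(ln(4.6 + 0.8)) = 0.522595
VBI_2 = ln(ln(706 + 0.8)) = 1.8811
VBI_blend = 0.57 * 0.522595 + 0.43 * 1.8811 = 1.10675
visc_blend = exp(exp(1.10675)) - 0.8 = 19.78

19.78 cSt


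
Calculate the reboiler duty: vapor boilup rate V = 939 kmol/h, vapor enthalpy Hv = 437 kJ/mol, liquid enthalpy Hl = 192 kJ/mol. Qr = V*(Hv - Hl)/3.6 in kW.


Qr = 939 * (437 - 192) / 3.6 = 939 * 245 / 3.6 = 63900

63900 kW


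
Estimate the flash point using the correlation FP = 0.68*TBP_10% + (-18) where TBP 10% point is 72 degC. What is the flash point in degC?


FP = 0.68 * 72 + (-18) = 30.96

30.96 degC


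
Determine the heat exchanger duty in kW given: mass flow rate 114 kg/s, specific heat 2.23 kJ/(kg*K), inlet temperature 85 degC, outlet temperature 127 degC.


Q = m_dot * cp * delta_T
delta_T = 127 - 85 = 42 K
Q = 114 * 2.23 * 42
= 254.22 * 42
= 10677.24 kW

10677.24 kW


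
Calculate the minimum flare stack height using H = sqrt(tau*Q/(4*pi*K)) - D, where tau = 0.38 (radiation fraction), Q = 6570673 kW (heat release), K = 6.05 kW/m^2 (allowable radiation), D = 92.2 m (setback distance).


tau*Q/(4*pi*K) = 0.38 * 6570673 / (4 * pi * 6.05) = 32841.9
sqrt(32841.9) = 181.223
H = 181.223 - 92.2 = 89.02

89.02 m


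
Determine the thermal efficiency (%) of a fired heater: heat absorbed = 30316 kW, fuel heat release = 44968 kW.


Furnace efficiency = Q_absorbed / Q_fuel * 100
= 30316 / 44968 * 100 = 67.42

67.42 %


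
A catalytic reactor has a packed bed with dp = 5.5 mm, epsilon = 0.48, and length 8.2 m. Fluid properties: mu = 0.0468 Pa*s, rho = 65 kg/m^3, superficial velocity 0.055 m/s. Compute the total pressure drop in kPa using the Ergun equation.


dp = 5.5 mm = 0.0055 m
Viscous term = 150*0.0468*0.055*(1-0.48)^2 / (0.0055^2*0.48^3) = 31207.4
Inertial term = 1.75*65*0.055^2*(1-0.48) / (0.0055*0.48^3) = 294.167
dP/L = 31207.4 + 294.167 = 31501.6 Pa/m
dP = 31501.6 * 8.2 / 1000 = 258.3 kPa

258.3 kPa


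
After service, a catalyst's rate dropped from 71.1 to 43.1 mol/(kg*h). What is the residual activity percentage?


Activity (%) = (rate_used / rate_fresh) * 100
rate_used = 43.1, rate_fresh = 71.1
= (43.1 / 71.1) * 100
= 0.6062 * 100 = 60.62

60.62 %


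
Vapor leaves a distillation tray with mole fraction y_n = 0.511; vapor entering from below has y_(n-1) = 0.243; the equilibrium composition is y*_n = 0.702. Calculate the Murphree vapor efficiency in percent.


Murphree vapor efficiency: EMV = (y_n - y_(n-1)) / (y*_n - y_(n-1)) * 100
EMV = (0.511 - 0.243) / (0.702 - 0.243) * 100 = 0.268 / 0.459 * 100 = 58.39

58.39 %


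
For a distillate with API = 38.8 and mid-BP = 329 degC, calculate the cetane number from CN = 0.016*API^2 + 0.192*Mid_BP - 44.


CN = 0.016 * 38.8^2 + 0.192 * 329 - 44
CN = 24.08704 + 63.168 - 44 = 43.25504

43.25504


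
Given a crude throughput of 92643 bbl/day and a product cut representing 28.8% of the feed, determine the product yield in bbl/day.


Crude throughput = 92643 bbl/day
Fraction yield = 28.8%
yield = throughput * fraction / 100
yield = 92643 * 28.8 / 100 = 26681.184

26681.184 bbl/day


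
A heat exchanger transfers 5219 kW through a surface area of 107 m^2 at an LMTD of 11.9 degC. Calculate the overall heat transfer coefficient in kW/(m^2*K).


From Q = U*A*LMTD, U = Q / (A * LMTD)
U = 5219 / (107 * 11.9) = 5219 / 1273.3 = 4.099

4.099 kW/(m^2*K)


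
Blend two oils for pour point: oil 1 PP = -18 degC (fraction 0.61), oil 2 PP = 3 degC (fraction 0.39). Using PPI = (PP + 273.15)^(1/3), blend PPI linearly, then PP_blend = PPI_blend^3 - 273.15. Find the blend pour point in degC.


PPI_1 = (-18 + 273.15)^(1/3) = 6.342569
PPI_2 = (3 + 273.15)^(1/3) = 6.512009
PPI_blend = 0.61 * 6.342569 + 0.39 * 6.512009 = 6.408651
PP_blend = 6.408651^3 - 273.15 = 263.2085 - 273.15 = -9.94

-9.94 degC


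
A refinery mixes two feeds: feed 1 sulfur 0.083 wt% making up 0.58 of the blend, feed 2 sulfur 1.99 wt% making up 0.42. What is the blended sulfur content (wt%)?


Linear sulfur blending: S_blend = x1*S1 + x2*S2
Contribution 1: 0.58 * 0.083 = 0.04814 wt%
Contribution 2: 0.42 * 1.99 = 0.8358 wt%
S_blend = 0.04814 + 0.8358 = 0.88394

0.88394 wt%


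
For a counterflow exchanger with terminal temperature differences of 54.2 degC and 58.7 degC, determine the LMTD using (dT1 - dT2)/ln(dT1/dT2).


LMTD = (dT1 - dT2) / ln(dT1/dT2)
= (54.2 - 58.7) / ln(54.2 / 58.7) = -4.5 / -0.0797588 = 56.42

56.42 degC


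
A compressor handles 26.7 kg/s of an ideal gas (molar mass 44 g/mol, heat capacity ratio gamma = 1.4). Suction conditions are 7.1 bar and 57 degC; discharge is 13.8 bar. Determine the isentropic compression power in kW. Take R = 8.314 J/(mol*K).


Isentropic work: W = m*(gamma/(gamma-1))*(R*T1/MW)*((P2/P1)^((gamma-1)/gamma) - 1)
T1 = 57 + 273.15 = 330.15 K
Pressure ratio = 13.8 / 7.1 = 1.94366
Exponent = (1.4 - 1)/1.4 = 0.285714
(P2/P1)^exp - 1 = 1.94366^0.285714 - 1 = 0.209102
W = 26.7 * 1.4 / 0.4 * 8.314 * 330.15 / 44 * 0.209102 = 1219

1219 kW


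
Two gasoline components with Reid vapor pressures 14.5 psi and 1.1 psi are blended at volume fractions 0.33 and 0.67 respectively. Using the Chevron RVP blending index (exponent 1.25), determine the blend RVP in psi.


Chevron index: RVP_blend = (sum xi*RVPi^1.25)^(1/1.25)
RVP^1.25 terms: 0.33 * 14.5^1.25 + 0.67 * 1.1^1.25 = 10.0921
RVP_blend = 10.0921^(1/1.25) = 6.356

6.356 psi


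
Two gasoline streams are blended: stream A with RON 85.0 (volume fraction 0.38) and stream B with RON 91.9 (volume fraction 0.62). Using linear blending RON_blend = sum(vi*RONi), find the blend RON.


Linear blending: RON_blend = sum(vi * RONi)
Contribution 1: 0.38 * 85.0 = 32.3
Contribution 2: 0.62 * 91.9 = 56.978
RON_blend = 32.3 + 56.978 = 89.278

89.278


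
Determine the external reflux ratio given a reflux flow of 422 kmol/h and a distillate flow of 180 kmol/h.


Reflux ratio definition: R = L / D (liquid returned / distillate withdrawn)
L = 422 kmol/h, D = 180 kmol/h
R = 422 / 180 = 2.344

2.344


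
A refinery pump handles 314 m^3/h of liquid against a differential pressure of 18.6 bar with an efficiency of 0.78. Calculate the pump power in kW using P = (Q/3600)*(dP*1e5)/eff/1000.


Q = 314 / 3600 = 0.0872222 m^3/s
P = 0.0872222 * (18.6 * 1e5) / 0.78 / 1000 = 208.0

208.0 kW


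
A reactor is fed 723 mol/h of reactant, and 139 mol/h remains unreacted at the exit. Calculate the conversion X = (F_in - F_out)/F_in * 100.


X = (F_in - F_out) / F_in * 100
Moles reacted = 723 - 139 = 584
X = 584 / 723 * 100
= 0.8077 * 100
= 80.77 %

80.77 %


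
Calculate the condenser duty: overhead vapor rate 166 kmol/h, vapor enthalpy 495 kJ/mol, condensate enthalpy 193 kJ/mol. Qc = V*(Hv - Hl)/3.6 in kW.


Qc = 166 * (495 - 193) / 3.6 = 166 * 302 / 3.6 = 13930

13930 kW


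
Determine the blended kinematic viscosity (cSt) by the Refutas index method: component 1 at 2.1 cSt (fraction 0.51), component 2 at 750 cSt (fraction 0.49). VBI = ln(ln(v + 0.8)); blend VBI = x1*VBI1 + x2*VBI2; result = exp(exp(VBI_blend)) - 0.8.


Refutas method: VBN_i = 14.534*ln(ln(visc_i + 0.8)) + 10.975, blended linearly by mass fraction; since VBN is linear in VBI_i = ln(ln(visc_i + 0.8)) and the fractions sum to 1, blend VBI directly: visc = exp(exp(VBI_blend)) - 0.8
VBI_1 = ln(ln(2.1 + 0.8)) = 0.0627032
VBI_2 = ln(ln(750 + 0.8)) = 1.89027
VBI_blend = 0.51 * 0.0627032 + 0.49 * 1.89027 = 0.958211
visc_blend = exp(exp(0.958211)) - 0.8 = 12.76

12.76 cSt


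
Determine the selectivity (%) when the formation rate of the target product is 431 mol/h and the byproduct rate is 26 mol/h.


Selectivity = desired / (desired + undesired) * 100
Total products = 431 + 26 = 457 mol/h
S = 431 / 457 * 100
= 0.9431 * 100
= 94.31 %

94.31 %


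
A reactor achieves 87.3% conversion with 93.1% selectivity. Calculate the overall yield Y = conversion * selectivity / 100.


Overall yield = conversion (%) * selectivity (%) / 100
Conversion = 87.3%, Selectivity = 93.1%
Y = 87.3 * 93.1 / 100
= 81.2763 %

81.2763 %


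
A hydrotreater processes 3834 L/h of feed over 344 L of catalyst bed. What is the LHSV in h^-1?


LHSV = volumetric feed rate / catalyst volume
= 3834 L/h / 344 L
= 11.15 h^-1

11.15 h^-1


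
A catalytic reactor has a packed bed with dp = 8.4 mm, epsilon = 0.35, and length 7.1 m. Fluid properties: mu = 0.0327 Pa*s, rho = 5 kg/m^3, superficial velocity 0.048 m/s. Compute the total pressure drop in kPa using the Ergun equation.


dp = 8.4 mm = 0.0084 m
Viscous term = 150*0.0327*0.048*(1-0.35)^2 / (0.0084^2*0.35^3) = 32880.9
Inertial term = 1.75*5*0.048^2*(1-0.35) / (0.0084*0.35^3) = 36.3848
dP/L = 32880.9 + 36.3848 = 32917.3 Pa/m
dP = 32917.3 * 7.1 / 1000 = 233.7 kPa

233.7 kPa


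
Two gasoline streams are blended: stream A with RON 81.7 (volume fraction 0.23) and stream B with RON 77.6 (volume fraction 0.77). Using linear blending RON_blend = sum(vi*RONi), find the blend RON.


Linear blending: RON_blend = sum(vi * RONi)
Contribution 1: 0.23 * 81.7 = 18.791
Contribution 2: 0.77 * 77.6 = 59.752
RON_blend = 18.791 + 59.752 = 78.543

78.543


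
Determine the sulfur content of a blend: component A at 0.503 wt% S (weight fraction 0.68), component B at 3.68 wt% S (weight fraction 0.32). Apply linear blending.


Linear sulfur blending: S_blend = x1*S1 + x2*S2
Contribution 1: 0.68 * 0.503 = 0.34204 wt%
Contribution 2: 0.32 * 3.68 = 1.1776 wt%
S_blend = 0.34204 + 1.1776 = 1.51964

1.51964 wt%


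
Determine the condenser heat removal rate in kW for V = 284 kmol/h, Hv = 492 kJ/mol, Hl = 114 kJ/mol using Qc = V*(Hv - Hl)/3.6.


Qc = 284 * (492 - 114) / 3.6 = 284 * 378 / 3.6 = 29820

29820 kW


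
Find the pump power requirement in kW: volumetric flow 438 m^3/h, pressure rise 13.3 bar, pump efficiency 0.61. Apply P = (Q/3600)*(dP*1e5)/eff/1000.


Q = 438 / 3600 = 0.121667 m^3/s
P = 0.121667 * (13.3 * 1e5) / 0.61 / 1000 = 265.3

265.3 kW


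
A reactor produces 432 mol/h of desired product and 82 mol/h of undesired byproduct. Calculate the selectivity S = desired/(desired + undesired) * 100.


Selectivity = desired / (desired + undesired) * 100
Total products = 432 + 82 = 514 mol/h
S = 432 / 514 * 100
= 0.8405 * 100
= 84.05 %

84.05 %


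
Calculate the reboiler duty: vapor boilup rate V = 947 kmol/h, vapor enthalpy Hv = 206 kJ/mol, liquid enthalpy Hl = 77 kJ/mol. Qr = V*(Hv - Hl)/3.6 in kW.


Qr = 947 * (206 - 77) / 3.6 = 947 * 129 / 3.6 = 33930

33930 kW


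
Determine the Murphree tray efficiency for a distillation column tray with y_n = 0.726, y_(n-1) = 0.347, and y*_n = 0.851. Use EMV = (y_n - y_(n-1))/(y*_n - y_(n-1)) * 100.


Murphree vapor efficiency: EMV = (y_n - y_(n-1)) / (y*_n - y_(n-1)) * 100
EMV = (0.726 - 0.347) / (0.851 - 0.347) * 100 = 0.379 / 0.504 * 100 = 75.20

75.20 %


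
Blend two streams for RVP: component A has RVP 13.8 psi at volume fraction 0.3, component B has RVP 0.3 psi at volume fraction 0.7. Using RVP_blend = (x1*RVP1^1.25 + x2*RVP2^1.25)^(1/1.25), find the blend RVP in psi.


Chevron index: RVP_blend = (sum xi*RVPi^1.25)^(1/1.25)
RVP^1.25 terms: 0.3 * 13.8^1.25 + 0.7 * 0.3^1.25 = 8.13482
RVP_blend = 8.13482^(1/1.25) = 5.349

5.349 psi


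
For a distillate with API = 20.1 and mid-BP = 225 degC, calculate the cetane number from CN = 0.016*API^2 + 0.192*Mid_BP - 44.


CN = 0.016 * 20.1^2 + 0.192 * 225 - 44
CN = 6.46416 + 43.2 - 44 = 5.66416

5.66416


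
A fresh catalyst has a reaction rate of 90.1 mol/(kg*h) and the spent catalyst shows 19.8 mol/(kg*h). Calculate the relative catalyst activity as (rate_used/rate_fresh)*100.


Activity (%) = (rate_used / rate_fresh) * 100
rate_used = 19.8, rate_fresh = 90.1
= (19.8 / 90.1) * 100
= 0.2198 * 100 = 21.98

21.98 %


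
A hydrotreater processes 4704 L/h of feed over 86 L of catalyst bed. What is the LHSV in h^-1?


LHSV = volumetric feed rate / catalyst volume
= 4704 L/h / 86 L
= 54.70 h^-1

54.70 h^-1


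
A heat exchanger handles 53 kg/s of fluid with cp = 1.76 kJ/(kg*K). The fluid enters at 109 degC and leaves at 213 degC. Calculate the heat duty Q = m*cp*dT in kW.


Q = m_dot * cp * delta_T
delta_T = 213 - 109 = 104 K
Q = 53 * 1.76 * 104
= 93.28 * 104
= 9701.12 kW

9701.12 kW


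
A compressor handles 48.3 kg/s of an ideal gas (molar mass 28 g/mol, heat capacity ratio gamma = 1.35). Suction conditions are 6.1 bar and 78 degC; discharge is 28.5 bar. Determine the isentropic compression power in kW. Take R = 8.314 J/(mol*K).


Isentropic work: W = m*(gamma/(gamma-1))*(R*T1/MW)*((P2/P1)^((gamma-1)/gamma) - 1)
T1 = 78 + 273.15 = 351.15 K
Pressure ratio = 28.5 / 6.1 = 4.67213
Exponent = (1.35 - 1)/1.35 = 0.259259
(P2/P1)^exp - 1 = 4.67213^0.259259 - 1 = 0.491344
W = 48.3 * 1.35 / 0.35 * 8.314 * 351.15 / 28 * 0.491344 = 9544

9544 kW


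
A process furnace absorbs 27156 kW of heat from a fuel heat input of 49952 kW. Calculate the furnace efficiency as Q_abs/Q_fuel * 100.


Furnace efficiency = Q_absorbed / Q_fuel * 100
= 27156 / 49952 * 100 = 54.36

54.36 %


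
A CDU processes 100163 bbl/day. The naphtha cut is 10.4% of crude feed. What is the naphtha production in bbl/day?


Crude throughput = 100163 bbl/day
Fraction yield = 10.4%
yield = throughput * fraction / 100
yield = 100163 * 10.4 / 100 = 10416.952

10416.952 bbl/day


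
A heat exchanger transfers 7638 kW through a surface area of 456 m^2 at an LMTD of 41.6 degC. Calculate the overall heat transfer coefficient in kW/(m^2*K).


From Q = U*A*LMTD, U = Q / (A * LMTD)
U = 7638 / (456 * 41.6) = 7638 / 18969.6 = 0.4026

0.4026 kW/(m^2*K)


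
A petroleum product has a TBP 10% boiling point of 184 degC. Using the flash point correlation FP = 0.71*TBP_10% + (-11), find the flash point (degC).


FP = 0.71 * 184 + (-11) = 119.64

119.64 degC


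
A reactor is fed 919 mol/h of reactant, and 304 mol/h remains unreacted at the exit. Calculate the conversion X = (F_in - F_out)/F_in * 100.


X = (F_in - F_out) / F_in * 100
Moles reacted = 919 - 304 = 615
X = 615 / 919 * 100
= 0.6692 * 100
= 66.92 %

66.92 %


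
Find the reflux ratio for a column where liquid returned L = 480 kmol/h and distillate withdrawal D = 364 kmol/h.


Reflux ratio definition: R = L / D (liquid returned / distillate withdrawn)
L = 480 kmol/h, D = 364 kmol/h
R = 480 / 364 = 1.319

1.319


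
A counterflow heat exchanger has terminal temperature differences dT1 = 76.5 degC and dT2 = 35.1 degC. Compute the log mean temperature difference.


LMTD = (dT1 - dT2) / ln(dT1/dT2)
= (76.5 - 35.1) / ln(76.5 / 35.1) = 41.4 / 0.77909 = 53.14

53.14 degC


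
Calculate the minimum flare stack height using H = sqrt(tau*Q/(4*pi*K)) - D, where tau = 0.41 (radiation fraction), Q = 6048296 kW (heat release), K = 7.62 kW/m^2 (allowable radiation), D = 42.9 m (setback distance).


tau*Q/(4*pi*K) = 0.41 * 6048296 / (4 * pi * 7.62) = 25897.2
sqrt(25897.2) = 160.926
H = 160.926 - 42.9 = 118.0

118.0 m


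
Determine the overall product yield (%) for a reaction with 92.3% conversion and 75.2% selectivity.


Overall yield = conversion (%) * selectivity (%) / 100
Conversion = 92.3%, Selectivity = 75.2%
Y = 92.3 * 75.2 / 100
= 69.4096 %

69.4096 %


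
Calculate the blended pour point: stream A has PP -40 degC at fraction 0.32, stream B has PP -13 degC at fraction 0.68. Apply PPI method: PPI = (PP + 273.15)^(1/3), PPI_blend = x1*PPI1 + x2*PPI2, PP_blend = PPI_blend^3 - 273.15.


PPI_1 = (-40 + 273.15)^(1/3) = 6.15477
PPI_2 = (-13 + 273.15)^(1/3) = 6.383731
PPI_blend = 0.32 * 6.15477 + 0.68 * 6.383731 = 6.310463
PP_blend = 6.310463^3 - 273.15 = 251.2949 - 273.15 = -21.86

-21.86 degC


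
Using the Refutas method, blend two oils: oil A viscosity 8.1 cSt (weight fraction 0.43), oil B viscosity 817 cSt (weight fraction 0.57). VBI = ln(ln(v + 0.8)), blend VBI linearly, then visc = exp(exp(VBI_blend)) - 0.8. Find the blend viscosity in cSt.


Refutas method: VBN_i = 14.534*ln(ln(visc_i + 0.8)) + 10.975, blended linearly by mass fraction; since VBN is linear in VBI_i = ln(ln(visc_i + 0.8)) and the fractions sum to 1, blend VBI directly: visc = exp(exp(VBI_blend)) - 0.8
VBI_1 = ln(ln(8.1 + 0.8)) = 0.782097
VBI_2 = ln(ln(817 + 0.8)) = 1.90309
VBI_blend = 0.43 * 0.782097 + 0.57 * 1.90309 = 1.42106
visc_blend = exp(exp(1.42106)) - 0.8 = 62.10

62.10 cSt


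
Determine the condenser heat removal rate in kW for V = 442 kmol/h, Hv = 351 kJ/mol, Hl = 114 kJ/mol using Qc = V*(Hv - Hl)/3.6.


Qc = 442 * (351 - 114) / 3.6 = 442 * 237 / 3.6 = 29100

29100 kW


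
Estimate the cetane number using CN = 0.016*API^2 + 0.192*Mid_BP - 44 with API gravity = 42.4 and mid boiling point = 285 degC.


CN = 0.016 * 42.4^2 + 0.192 * 285 - 44
CN = 28.76416 + 54.72 - 44 = 39.48416

39.48416


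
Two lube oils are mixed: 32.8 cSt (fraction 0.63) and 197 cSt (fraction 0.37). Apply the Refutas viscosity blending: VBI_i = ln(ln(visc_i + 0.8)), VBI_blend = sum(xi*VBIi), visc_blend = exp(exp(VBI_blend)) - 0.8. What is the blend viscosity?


Refutas method: VBN_i = 14.534*ln(ln(visc_i + 0.8)) + 10.975, blended linearly by mass fraction; since VBN is linear in VBI_i = ln(ln(visc_i + 0.8)) and the fractions sum to 1, blend VBI directly: visc = exp(exp(VBI_blend)) - 0.8
VBI_1 = ln(ln(32.8 + 0.8)) = 1.2569
VBI_2 = ln(ln(197 + 0.8)) = 1.6653
VBI_blend = 0.63 * 1.2569 + 0.37 * 1.6653 = 1.40801
visc_blend = exp(exp(1.40801)) - 0.8 = 58.81

58.81 cSt


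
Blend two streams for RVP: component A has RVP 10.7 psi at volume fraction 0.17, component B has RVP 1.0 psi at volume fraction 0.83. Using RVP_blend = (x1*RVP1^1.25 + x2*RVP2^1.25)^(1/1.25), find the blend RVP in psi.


Chevron index: RVP_blend = (sum xi*RVPi^1.25)^(1/1.25)
RVP^1.25 terms: 0.17 * 10.7^1.25 + 0.83 * 1.0^1.25 = 4.11987
RVP_blend = 4.11987^(1/1.25) = 3.104

3.104 psi


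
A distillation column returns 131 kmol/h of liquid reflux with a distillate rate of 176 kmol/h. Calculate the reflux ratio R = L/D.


Reflux ratio definition: R = L / D (liquid returned / distillate withdrawn)
L = 131 kmol/h, D = 176 kmol/h
R = 131 / 176 = 0.7443

0.7443


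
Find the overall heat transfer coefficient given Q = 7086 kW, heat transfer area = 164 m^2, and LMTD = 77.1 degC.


From Q = U*A*LMTD, U = Q / (A * LMTD)
U = 7086 / (164 * 77.1) = 7086 / 12644.4 = 0.5604

0.5604 kW/(m^2*K)


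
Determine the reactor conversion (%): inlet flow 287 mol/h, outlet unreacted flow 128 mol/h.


X = (F_in - F_out) / F_in * 100
Moles reacted = 287 - 128 = 159
X = 159 / 287 * 100
= 0.5540 * 100
= 55.40 %

55.40 %


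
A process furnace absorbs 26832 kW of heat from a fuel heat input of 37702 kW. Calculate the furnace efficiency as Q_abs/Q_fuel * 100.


Furnace efficiency = Q_absorbed / Q_fuel * 100
= 26832 / 37702 * 100 = 71.17

71.17 %


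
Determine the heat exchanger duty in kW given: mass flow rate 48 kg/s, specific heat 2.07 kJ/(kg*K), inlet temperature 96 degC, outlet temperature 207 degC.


Q = m_dot * cp * delta_T
delta_T = 207 - 96 = 111 K
Q = 48 * 2.07 * 111
= 99.36 * 111
= 11028.96 kW

11028.96 kW
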